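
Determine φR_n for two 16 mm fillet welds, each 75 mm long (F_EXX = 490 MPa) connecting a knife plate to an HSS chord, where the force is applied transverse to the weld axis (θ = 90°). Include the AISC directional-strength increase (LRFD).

φR_n ≈ 561 kN

t_e = 0.707 × 16 = 11.31 mm; A_we = 11.31 × 150 = 1697 mm².
Directional factor: 1.0 + 0.5 sin^1.5(90°) = 1.5.
F_nw = 0.6 × 490 × 1.5 = 441 MPa.
φR_n = 0.75 × 441 × 1697 × 10⁻³ = 561.2 kN.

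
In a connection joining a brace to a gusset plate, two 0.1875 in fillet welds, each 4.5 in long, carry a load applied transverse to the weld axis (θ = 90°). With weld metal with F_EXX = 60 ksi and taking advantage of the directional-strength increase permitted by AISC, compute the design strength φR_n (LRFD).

φR_n ≈ 48.3 kips

t_e = 0.707 × 0.1875 = 0.1326 in; A_we = 0.1326 × 9 = 1.193 in².
Directional factor: 1.0 + 0.5 sin^1.5(90°) = 1.5.
F_nw = 0.6 × 60 × 1.5 = 54 ksi.
φR_n = 0.75 × 54 × 1.193 = 48.32 kips.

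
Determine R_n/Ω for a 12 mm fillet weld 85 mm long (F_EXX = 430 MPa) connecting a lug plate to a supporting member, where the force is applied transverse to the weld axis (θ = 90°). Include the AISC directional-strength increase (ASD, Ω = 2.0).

R_n/Ω ≈ 140 kN

t_e = 0.707 × 12 = 8.484 mm; A_we = 8.484 × 85 = 721.1 mm².
Directional factor: 1.0 + 0.5 sin^1.5(90°) = 1.5.
F_nw = 0.6 × 430 × 1.5 = 387 MPa.
R_n/Ω = (387 × 721.1) / 2.0 × 10⁻³ = 139.5 kN.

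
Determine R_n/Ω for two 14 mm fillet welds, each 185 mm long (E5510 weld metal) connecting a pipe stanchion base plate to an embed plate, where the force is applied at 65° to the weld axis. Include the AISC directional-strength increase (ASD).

E55XX → F_EXX = 550 MPa.
t_e = 0.707 × 14 = 9.898 mm; A_we = 9.898 × 370 = 3662 mm².
Directional factor: 1.0 + 0.5 sin^1.5(65°) = 1.431.
F_nw = 0.6 × 550 × 1.431 = 472.4 MPa.
R_n/Ω = (472.4 × 3662) / 2.0 × 10⁻³ = 865 kN.

R_n/Ω ≈ 865 kN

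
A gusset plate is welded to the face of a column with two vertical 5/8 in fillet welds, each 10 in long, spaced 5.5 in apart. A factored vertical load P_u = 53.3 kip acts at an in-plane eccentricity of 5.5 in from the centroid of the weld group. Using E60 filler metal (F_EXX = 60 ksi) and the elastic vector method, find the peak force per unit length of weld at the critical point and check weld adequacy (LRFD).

Total weld length L_w = 20 in. Treat welds as unit-width lines.
Polar moment about centroid: J = 2[d³/12 + d(b/2)²] = 2[10³/12 + 10×2.75²] = 317.9 in³.
Direct shear f_v = P/L_w = 53.3 / 20 = 2.665 kip/in (vertical).
Torsion M = P·e = 53.3 × 5.5 = 293.15 kip·in.
Critical point at (x, y) = (2.75, 5) from centroid. f_tx = M·y/J = 4.61 kip/in; f_ty = M·x/J = 2.536 kip/in.
Resultant f_max = √[f_tx² + (f_v + f_ty)²] = √[4.61² + (2.665 + 2.536)²] = 6.95 kip/in.
Capacity per unit length: φr_n = 0.75 × 0.6 × 60 × (0.707 × 0.625) = 11.93 kip/in.
6.95 ≤ 11.93 → adequate.

f_max ≈ 6.95 kip/in; adequate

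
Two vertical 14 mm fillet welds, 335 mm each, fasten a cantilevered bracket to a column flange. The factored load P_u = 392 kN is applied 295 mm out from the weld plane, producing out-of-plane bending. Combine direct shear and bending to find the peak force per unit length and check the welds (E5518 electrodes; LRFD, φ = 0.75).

f_max ≈ 3150 N/mm; NOT adequate

E55XX → F_EXX = 550 MPa.
L_w = 2 × 335 = 670 mm; section modulus (unit throat) S = 2 × L²/6 = 37410 mm².
Direct shear f_v = P/L_w = 392×10³/670 = 585.1 N/mm.
Moment M = P × e = 392×10³ × 295 = 115640000 N·mm; bending f_b = M/S = 3091 N/mm.
f_max = √(f_v² + f_b²) = √(585.1² + 3091²) = 3146 N/mm.
φr_n = 0.75 × 0.6 × 550 × (0.707 × 14) = 2450 N/mm → NOT adequate.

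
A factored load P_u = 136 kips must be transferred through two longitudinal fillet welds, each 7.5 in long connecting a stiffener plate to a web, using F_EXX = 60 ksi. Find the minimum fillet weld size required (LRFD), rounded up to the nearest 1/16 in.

w = 1/2 in

Total weld length L = 15 in.
Required throat t_e = P_u / (φ × 0.6 F_EXX × L) = 136 / (0.75 × 0.6 × 60 × 15) = 0.3358 in.
Required leg w = t_e / 0.707 = 0.475 in → use 1/2 in.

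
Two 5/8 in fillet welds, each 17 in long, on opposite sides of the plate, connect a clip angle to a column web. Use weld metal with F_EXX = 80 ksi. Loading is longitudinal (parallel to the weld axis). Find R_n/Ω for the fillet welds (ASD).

R_n/Ω ≈ 361 kip

Effective throat t_e = 0.707 × 0.625 = 0.4419 in.
Total length L = 34 in; A_we = 0.4419 × 34 = 15.02 in².
F_nw = 0.6 F_EXX = 0.6 × 80 = 48 ksi.
R_n = 48 × 15.02 = 721.1 kip; R_n/Ω = 721.1/2.0 = 360.6 kip.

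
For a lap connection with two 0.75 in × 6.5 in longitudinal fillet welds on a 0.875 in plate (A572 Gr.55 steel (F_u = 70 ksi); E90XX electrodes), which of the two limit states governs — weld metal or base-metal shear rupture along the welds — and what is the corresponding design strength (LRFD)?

φR_n ≈ 279 kip (weld metal governs)

E90XX → F_EXX = 90 ksi.
t_e = 0.707 × 0.75 = 0.5302 in; L = 13 in.
Weld metal: φR_n = 0.75 × 0.6 × 90 × 0.5302 × 13 = 279.2 kip.
Base metal (shear rupture): φR_n = 0.75 × 0.6 × 70 × 0.875 × 13 = 358.3 kip.
Governing: weld metal.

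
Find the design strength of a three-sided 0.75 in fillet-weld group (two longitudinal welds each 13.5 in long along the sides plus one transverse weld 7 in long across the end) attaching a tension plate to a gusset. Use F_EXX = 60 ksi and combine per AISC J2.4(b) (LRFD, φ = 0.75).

t_e = 0.707 × 0.75 = 0.5302 in.
R_nwl = 0.6 × 60 × 0.5302 × 27 = 515.4 kips (longitudinal, 2 welds).
R_nwt = 0.6 × 60 × 0.5302 × 7 = 133.6 kips (transverse, base value).
(i) R_nwl + R_nwt = 649 kips; (ii) 0.85 R_nwl + 1.5 R_nwt = 638.5 kips.
R_n = max = 649 kips [governs: (i)]; φR_n = 486.8 kips.

φR_n ≈ 487 kips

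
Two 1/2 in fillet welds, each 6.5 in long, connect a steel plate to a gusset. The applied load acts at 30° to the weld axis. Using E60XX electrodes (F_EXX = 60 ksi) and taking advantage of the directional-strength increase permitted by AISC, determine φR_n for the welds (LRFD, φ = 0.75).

φR_n ≈ 146 kip

t_e = 0.707 × 0.5 = 0.3535 in; A_we = 0.3535 × 13 = 4.595 in².
Directional factor: 1.0 + 0.5 sin^1.5(30°) = 1.177.
F_nw = 0.6 × 60 × 1.177 = 42.36 ksi.
φR_n = 0.75 × 42.36 × 4.595 = 146 kip.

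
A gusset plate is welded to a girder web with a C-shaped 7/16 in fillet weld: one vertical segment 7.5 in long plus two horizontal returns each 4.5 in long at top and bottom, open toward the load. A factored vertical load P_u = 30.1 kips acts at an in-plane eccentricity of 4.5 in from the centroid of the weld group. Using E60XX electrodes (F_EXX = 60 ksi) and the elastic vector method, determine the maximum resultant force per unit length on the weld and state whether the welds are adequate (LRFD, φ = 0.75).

Total weld length L_w = 16.5 in. Treat welds as unit-width lines.
Centroid: x̄ = 2×4.5×2.25 / 16.5 = 1.227 in from the vertical weld.
Polar moment about centroid: J = I_x + I_y = [7.5³/12 + 2×4.5×3.75²] + [7.5×1.227² + 2(4.5³/12 + 4.5×1.023²)] = 197.6 in³.
Direct shear f_v = P/L_w = 30.1 / 16.5 = 1.824 kip/in (vertical).
Torsion M = P·e = 30.1 × 4.5 = 135.45 kip·in.
Critical point at (x, y) = (3.273, 3.75) from centroid. f_tx = M·y/J = 2.57 kip/in; f_ty = M·x/J = 2.243 kip/in.
Resultant f_max = √[f_tx² + (f_v + f_ty)²] = √[2.57² + (1.824 + 2.243)²] = 4.812 kip/in.
Capacity per unit length: φr_n = 0.75 × 0.6 × 60 × (0.707 × 0.4375) = 8.351 kip/in.
4.812 ≤ 8.351 → adequate.

f_max ≈ 4.81 kip/in; adequate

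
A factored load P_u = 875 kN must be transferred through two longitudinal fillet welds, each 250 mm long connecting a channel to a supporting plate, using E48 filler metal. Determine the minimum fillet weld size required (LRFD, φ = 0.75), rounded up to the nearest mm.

E48XX → F_EXX = 480 MPa.
Total weld length L = 500 mm.
Required throat t_e = P_u / (φ × 0.6 F_EXX × L) = 875 / (0.75 × 0.6 × 480 × 500 × 10⁻³) = 8.102 mm.
Required leg w = t_e / 0.707 = 11.46 mm → use 12 mm.

w = 12 mm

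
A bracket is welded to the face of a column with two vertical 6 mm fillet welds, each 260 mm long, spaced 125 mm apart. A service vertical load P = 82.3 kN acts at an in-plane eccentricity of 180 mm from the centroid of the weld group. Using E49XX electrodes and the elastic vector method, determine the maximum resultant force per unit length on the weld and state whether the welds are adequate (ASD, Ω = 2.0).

E49XX → F_EXX = 490 MPa.
Total weld length L_w = 520 mm. Treat welds as unit-width lines.
Polar moment about centroid: J = 2[d³/12 + d(b/2)²] = 2[260³/12 + 260×62.5²] = 4961000 mm³.
Direct shear f_v = P/L_w = 82.3×10³ / 520 = 158.3 N/mm (vertical).
Torsion M = P·e = 82.3×10³ × 180 = 14814000 N·mm.
Critical point at (x, y) = (62.5, 130) from centroid. f_tx = M·y/J = 388.2 N/mm; f_ty = M·x/J = 186.6 N/mm.
Resultant f_max = √[f_tx² + (f_v + f_ty)²] = √[388.2² + (158.3 + 186.6)²] = 519.3 N/mm.
Capacity per unit length: r_n/Ω = (1/2.0) × 0.6 × 490 × (0.707 × 6) = 623.6 N/mm.
519.3 ≤ 623.6 → adequate.

f_max ≈ 519 N/mm; adequate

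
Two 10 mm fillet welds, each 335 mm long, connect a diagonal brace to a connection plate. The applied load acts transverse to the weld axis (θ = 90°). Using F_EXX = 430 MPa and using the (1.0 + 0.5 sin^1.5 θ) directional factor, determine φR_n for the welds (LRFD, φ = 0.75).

t_e = 0.707 × 10 = 7.07 mm; A_we = 7.07 × 670 = 4737 mm².
Directional factor: 1.0 + 0.5 sin^1.5(90°) = 1.5.
F_nw = 0.6 × 430 × 1.5 = 387 MPa.
φR_n = 0.75 × 387 × 4737 × 10⁻³ = 1375 kN.

φR_n ≈ 1370 kN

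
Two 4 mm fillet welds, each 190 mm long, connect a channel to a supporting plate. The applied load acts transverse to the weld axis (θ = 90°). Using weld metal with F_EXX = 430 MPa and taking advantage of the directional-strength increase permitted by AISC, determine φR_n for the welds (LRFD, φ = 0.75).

φR_n ≈ 312 kN

t_e = 0.707 × 4 = 2.828 mm; A_we = 2.828 × 380 = 1075 mm².
Directional factor: 1.0 + 0.5 sin^1.5(90°) = 1.5.
F_nw = 0.6 × 430 × 1.5 = 387 MPa.
φR_n = 0.75 × 387 × 1075 × 10⁻³ = 311.9 kN.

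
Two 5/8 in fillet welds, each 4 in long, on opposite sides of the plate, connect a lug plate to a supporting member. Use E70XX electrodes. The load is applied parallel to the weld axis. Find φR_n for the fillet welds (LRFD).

E70XX → F_EXX = 70 ksi.
Effective throat t_e = 0.707 × 0.625 = 0.4419 in.
Total length L = 8 in; A_we = 0.4419 × 8 = 3.535 in².
F_nw = 0.6 F_EXX = 0.6 × 70 = 42 ksi.
φR_n = 0.75 × 42 × 3.535 = 111.4 kip.

φR_n ≈ 111 kip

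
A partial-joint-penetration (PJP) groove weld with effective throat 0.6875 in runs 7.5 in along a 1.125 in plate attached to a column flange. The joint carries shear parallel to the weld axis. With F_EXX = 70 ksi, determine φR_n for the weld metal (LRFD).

φR_n ≈ 162 kips

Effective throat (given) t_e = 0.6875 in.
A_we = 0.6875 × 7.5 = 5.156 in².
F_nw = 0.6 F_EXX = 42 ksi.
φR_n = 0.75 × 42 × 5.156 = 162.4 kips.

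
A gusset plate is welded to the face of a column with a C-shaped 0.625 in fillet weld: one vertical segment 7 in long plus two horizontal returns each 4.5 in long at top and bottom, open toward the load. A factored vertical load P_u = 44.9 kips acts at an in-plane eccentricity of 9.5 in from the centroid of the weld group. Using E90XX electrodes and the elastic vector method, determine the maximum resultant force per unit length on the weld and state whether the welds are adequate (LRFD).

E90XX → F_EXX = 90 ksi.
Total weld length L_w = 16 in. Treat welds as unit-width lines.
Centroid: x̄ = 2×4.5×2.25 / 16 = 1.266 in from the vertical weld.
Polar moment about centroid: J = I_x + I_y = [7³/12 + 2×4.5×3.5²] + [7×1.266² + 2(4.5³/12 + 4.5×0.9844²)] = 174 in³.
Direct shear f_v = P/L_w = 44.9 / 16 = 2.806 kip/in (vertical).
Torsion M = P·e = 44.9 × 9.5 = 426.55 kip·in.
Critical point at (x, y) = (3.234, 3.5) from centroid. f_tx = M·y/J = 8.582 kip/in; f_ty = M·x/J = 7.931 kip/in.
Resultant f_max = √[f_tx² + (f_v + f_ty)²] = √[8.582² + (2.806 + 7.931)²] = 13.75 kip/in.
Capacity per unit length: φr_n = 0.75 × 0.6 × 90 × (0.707 × 0.625) = 17.9 kip/in.
13.75 ≤ 17.9 → adequate.

f_max ≈ 13.7 kip/in; adequate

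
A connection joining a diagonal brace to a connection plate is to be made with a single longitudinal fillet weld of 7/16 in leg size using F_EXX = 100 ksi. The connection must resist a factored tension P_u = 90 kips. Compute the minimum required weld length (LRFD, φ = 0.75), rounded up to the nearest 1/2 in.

L = 6.5 in

Throat t_e = 0.707 × 0.4375 = 0.3093 in.
φr_n = 0.75 × 0.6 × 100 × 0.3093 = 13.92 kips/in.
L_req = P_u / φr_n = 90 / 13.92 = 6.466 in total.
Round up → use L = 6.5 in.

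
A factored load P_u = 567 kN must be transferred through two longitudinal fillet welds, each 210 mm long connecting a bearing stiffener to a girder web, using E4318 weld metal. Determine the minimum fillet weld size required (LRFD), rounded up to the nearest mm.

w = 10 mm

E43XX → F_EXX = 430 MPa.
Total weld length L = 420 mm.
Required throat t_e = P_u / (φ × 0.6 F_EXX × L) = 567 / (0.75 × 0.6 × 430 × 420 × 10⁻³) = 6.977 mm.
Required leg w = t_e / 0.707 = 9.868 mm → use 10 mm.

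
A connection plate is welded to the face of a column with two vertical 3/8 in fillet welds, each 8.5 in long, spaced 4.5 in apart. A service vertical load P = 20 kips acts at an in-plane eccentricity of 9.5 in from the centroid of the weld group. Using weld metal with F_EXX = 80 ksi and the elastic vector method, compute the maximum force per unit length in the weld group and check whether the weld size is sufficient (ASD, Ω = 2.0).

Total weld length L_w = 17 in. Treat welds as unit-width lines.
Polar moment about centroid: J = 2[d³/12 + d(b/2)²] = 2[8.5³/12 + 8.5×2.25²] = 188.4 in³.
Direct shear f_v = P/L_w = 20 / 17 = 1.176 kip/in (vertical).
Torsion M = P·e = 20 × 9.5 = 190 kip·in.
Critical point at (x, y) = (2.25, 4.25) from centroid. f_tx = M·y/J = 4.286 kip/in; f_ty = M·x/J = 2.269 kip/in.
Resultant f_max = √[f_tx² + (f_v + f_ty)²] = √[4.286² + (1.176 + 2.269)²] = 5.499 kip/in.
Capacity per unit length: r_n/Ω = (1/2.0) × 0.6 × 80 × (0.707 × 0.375) = 6.363 kip/in.
5.499 ≤ 6.363 → adequate.

f_max ≈ 5.5 kip/in; adequate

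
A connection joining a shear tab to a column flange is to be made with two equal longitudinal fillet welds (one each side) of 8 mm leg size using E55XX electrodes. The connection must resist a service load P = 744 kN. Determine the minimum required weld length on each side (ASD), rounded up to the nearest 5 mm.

E55XX → F_EXX = 550 MPa.
Throat t_e = 0.707 × 8 = 5.656 mm.
r_n/Ω = (0.6 × 550 × 5.656) / 2.0 = 933.2 N/mm = 0.9332 kN/mm.
L_req = P / (r_n/Ω) = 744 / 0.9332 = 797.2 mm total.
Per side: 797.2 / 2 = 398.6 mm.
Round up → use L = 400 mm on each side.

L = 400 mm on each side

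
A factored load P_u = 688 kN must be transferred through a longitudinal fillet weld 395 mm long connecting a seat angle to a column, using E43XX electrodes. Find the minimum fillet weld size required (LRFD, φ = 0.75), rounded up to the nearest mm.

w = 13 mm

E43XX → F_EXX = 430 MPa.
Total weld length L = 395 mm.
Required throat t_e = P_u / (φ × 0.6 F_EXX × L) = 688 / (0.75 × 0.6 × 430 × 395 × 10⁻³) = 9.001 mm.
Required leg w = t_e / 0.707 = 12.73 mm → use 13 mm.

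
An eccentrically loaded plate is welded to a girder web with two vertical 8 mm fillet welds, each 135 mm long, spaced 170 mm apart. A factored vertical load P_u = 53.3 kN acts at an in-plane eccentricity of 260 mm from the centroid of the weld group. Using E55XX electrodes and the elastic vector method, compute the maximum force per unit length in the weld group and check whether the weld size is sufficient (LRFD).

f_max ≈ 801 N/mm; adequate

E55XX → F_EXX = 550 MPa.
Total weld length L_w = 270 mm. Treat welds as unit-width lines.
Polar moment about centroid: J = 2[d³/12 + d(b/2)²] = 2[135³/12 + 135×85²] = 2361000 mm³.
Direct shear f_v = P/L_w = 53.3×10³ / 270 = 197.4 N/mm (vertical).
Torsion M = P·e = 53.3×10³ × 260 = 13858000 N·mm.
Critical point at (x, y) = (85, 67.5) from centroid. f_tx = M·y/J = 396.2 N/mm; f_ty = M·x/J = 499 N/mm.
Resultant f_max = √[f_tx² + (f_v + f_ty)²] = √[396.2² + (197.4 + 499)²] = 801.2 N/mm.
Capacity per unit length: φr_n = 0.75 × 0.6 × 550 × (0.707 × 8) = 1400 N/mm.
801.2 ≤ 1400 → adequate.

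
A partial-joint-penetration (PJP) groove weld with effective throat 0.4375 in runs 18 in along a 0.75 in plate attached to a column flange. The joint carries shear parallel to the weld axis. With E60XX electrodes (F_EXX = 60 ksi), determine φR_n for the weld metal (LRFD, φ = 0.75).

φR_n ≈ 213 kips

Effective throat (given) t_e = 0.4375 in.
A_we = 0.4375 × 18 = 7.875 in².
F_nw = 0.6 F_EXX = 36 ksi.
φR_n = 0.75 × 36 × 7.875 = 212.6 kips.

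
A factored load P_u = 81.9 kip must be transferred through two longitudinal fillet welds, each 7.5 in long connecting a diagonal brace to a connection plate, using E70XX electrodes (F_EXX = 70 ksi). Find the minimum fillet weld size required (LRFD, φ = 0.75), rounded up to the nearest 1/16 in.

w = 1/4 in

Total weld length L = 15 in.
Required throat t_e = P_u / (φ × 0.6 F_EXX × L) = 81.9 / (0.75 × 0.6 × 70 × 15) = 0.1733 in.
Required leg w = t_e / 0.707 = 0.2452 in → use 1/4 in.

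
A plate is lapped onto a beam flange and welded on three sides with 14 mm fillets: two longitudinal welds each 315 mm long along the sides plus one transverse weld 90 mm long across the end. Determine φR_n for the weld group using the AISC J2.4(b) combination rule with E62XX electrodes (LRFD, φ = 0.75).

φR_n ≈ 1990 kN

E62XX → F_EXX = 620 MPa.
t_e = 0.707 × 14 = 9.898 mm.
R_nwl = 0.6 × 620 × 9.898 × 630 × 10⁻³ = 2320 kN (longitudinal, 2 welds).
R_nwt = 0.6 × 620 × 9.898 × 90 × 10⁻³ = 331.4 kN (transverse, base value).
(i) R_nwl + R_nwt = 2651 kN; (ii) 0.85 R_nwl + 1.5 R_nwt = 2469 kN.
R_n = max = 2651 kN [governs: (i)]; φR_n = 1988 kN.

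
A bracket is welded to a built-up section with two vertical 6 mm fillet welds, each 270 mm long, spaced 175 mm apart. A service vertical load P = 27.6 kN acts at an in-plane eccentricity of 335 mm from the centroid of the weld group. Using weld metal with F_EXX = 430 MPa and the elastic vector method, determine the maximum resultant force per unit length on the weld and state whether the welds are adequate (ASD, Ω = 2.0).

f_max ≈ 232 N/mm; adequate

Total weld length L_w = 540 mm. Treat welds as unit-width lines.
Polar moment about centroid: J = 2[d³/12 + d(b/2)²] = 2[270³/12 + 270×87.5²] = 7415000 mm³.
Direct shear f_v = P/L_w = 27.6×10³ / 540 = 51.11 N/mm (vertical).
Torsion M = P·e = 27.6×10³ × 335 = 9246000 N·mm.
Critical point at (x, y) = (87.5, 135) from centroid. f_tx = M·y/J = 168.3 N/mm; f_ty = M·x/J = 109.1 N/mm.
Resultant f_max = √[f_tx² + (f_v + f_ty)²] = √[168.3² + (51.11 + 109.1)²] = 232.4 N/mm.
Capacity per unit length: r_n/Ω = (1/2.0) × 0.6 × 430 × (0.707 × 6) = 547.2 N/mm.
232.4 ≤ 547.2 → adequate.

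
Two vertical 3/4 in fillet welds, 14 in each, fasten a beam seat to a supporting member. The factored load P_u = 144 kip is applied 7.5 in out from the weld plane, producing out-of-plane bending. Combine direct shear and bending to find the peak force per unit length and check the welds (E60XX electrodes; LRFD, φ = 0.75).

E60XX → F_EXX = 60 ksi.
L_w = 2 × 14 = 28 in; section modulus (unit throat) S = 2 × L²/6 = 65.33 in².
Direct shear f_v = P/L_w = 144/28 = 5.143 kip/in.
Moment M = P × e = 144 × 7.5 = 1080 kip·in; bending f_b = M/S = 16.53 kip/in.
f_max = √(f_v² + f_b²) = √(5.143² + 16.53²) = 17.31 kip/in.
φr_n = 0.75 × 0.6 × 60 × (0.707 × 0.75) = 14.32 kip/in → NOT adequate.

f_max ≈ 17.3 kip/in; NOT adequate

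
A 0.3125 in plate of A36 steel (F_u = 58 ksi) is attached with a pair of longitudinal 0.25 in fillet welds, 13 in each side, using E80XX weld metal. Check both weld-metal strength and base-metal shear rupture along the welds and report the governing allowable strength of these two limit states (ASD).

E80XX → F_EXX = 80 ksi.
t_e = 0.707 × 0.25 = 0.1767 in; L = 26 in.
Weld metal: R_n/Ω = (1/2.0) × 0.6 × 80 × 0.1767 × 26 = 110.3 kips.
Base metal (shear rupture): R_n/Ω = (1/2.0) × 0.6 × 58 × 0.3125 × 26 = 141.4 kips.
Governing: weld metal.

R_n/Ω ≈ 110 kips (weld metal governs)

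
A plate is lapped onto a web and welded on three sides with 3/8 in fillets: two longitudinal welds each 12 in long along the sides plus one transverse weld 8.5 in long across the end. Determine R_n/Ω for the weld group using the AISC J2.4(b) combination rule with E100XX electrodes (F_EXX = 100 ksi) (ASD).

t_e = 0.707 × 0.375 = 0.2651 in.
R_nwl = 0.6 × 100 × 0.2651 × 24 = 381.8 kips (longitudinal, 2 welds).
R_nwt = 0.6 × 100 × 0.2651 × 8.5 = 135.2 kips (transverse, base value).
(i) R_nwl + R_nwt = 517 kips; (ii) 0.85 R_nwl + 1.5 R_nwt = 527.3 kips.
R_n = max = 527.3 kips [governs: (ii)]; R_n/Ω = 263.7 kips.

R_n/Ω ≈ 264 kips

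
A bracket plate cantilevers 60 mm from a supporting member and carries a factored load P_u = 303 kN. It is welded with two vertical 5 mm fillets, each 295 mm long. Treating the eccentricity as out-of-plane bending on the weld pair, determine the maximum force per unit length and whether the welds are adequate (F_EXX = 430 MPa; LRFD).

f_max ≈ 810 N/mm; NOT adequate

L_w = 2 × 295 = 590 mm; section modulus (unit throat) S = 2 × L²/6 = 29010 mm².
Direct shear f_v = P/L_w = 303×10³/590 = 513.6 N/mm.
Moment M = P × e = 303×10³ × 60 = 18180000 N·mm; bending f_b = M/S = 626.7 N/mm.
f_max = √(f_v² + f_b²) = √(513.6² + 626.7²) = 810.3 N/mm.
φr_n = 0.75 × 0.6 × 430 × (0.707 × 5) = 684 N/mm → NOT adequate.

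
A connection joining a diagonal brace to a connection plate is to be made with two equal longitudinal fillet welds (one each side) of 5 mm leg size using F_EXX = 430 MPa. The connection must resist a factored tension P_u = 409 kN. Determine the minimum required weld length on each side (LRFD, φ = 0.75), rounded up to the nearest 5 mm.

L = 300 mm on each side

Throat t_e = 0.707 × 5 = 3.535 mm.
φr_n = 0.75 × 0.6 × 430 × 3.535 × 10⁻³ = 0.684 kN/mm.
L_req = P_u / φr_n = 409 / 0.684 = 597.9 mm total.
Per side: 597.9 / 2 = 299 mm.
Round up → use L = 300 mm on each side.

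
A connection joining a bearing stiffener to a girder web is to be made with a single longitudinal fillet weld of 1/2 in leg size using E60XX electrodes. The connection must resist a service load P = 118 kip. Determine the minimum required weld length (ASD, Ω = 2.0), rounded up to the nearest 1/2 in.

L = 19 in

E60XX → F_EXX = 60 ksi.
Throat t_e = 0.707 × 0.5 = 0.3535 in.
r_n/Ω = (0.6 × 60 × 0.3535) / 2.0 = 6.363 kip/in.
L_req = P / (r_n/Ω) = 118 / 6.363 = 18.54 in total.
Round up → use L = 19 in.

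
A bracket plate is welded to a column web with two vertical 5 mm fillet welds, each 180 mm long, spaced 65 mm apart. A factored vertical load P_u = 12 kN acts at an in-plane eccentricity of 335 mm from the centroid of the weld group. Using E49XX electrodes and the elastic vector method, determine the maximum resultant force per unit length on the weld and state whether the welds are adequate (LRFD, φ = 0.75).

f_max ≈ 297 N/mm; adequate

E49XX → F_EXX = 490 MPa.
Total weld length L_w = 360 mm. Treat welds as unit-width lines.
Polar moment about centroid: J = 2[d³/12 + d(b/2)²] = 2[180³/12 + 180×32.5²] = 1352000 mm³.
Direct shear f_v = P/L_w = 12×10³ / 360 = 33.33 N/mm (vertical).
Torsion M = P·e = 12×10³ × 335 = 4020000 N·mm.
Critical point at (x, y) = (32.5, 90) from centroid. f_tx = M·y/J = 267.6 N/mm; f_ty = M·x/J = 96.62 N/mm.
Resultant f_max = √[f_tx² + (f_v + f_ty)²] = √[267.6² + (33.33 + 96.62)²] = 297.4 N/mm.
Capacity per unit length: φr_n = 0.75 × 0.6 × 490 × (0.707 × 5) = 779.5 N/mm.
297.4 ≤ 779.5 → adequate.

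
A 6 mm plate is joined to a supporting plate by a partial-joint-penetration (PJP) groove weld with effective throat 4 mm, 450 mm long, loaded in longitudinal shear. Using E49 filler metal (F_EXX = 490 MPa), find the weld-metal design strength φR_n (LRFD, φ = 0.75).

Effective throat (given) t_e = 4 mm.
A_we = 4 × 450 = 1800 mm².
F_nw = 0.6 F_EXX = 294 MPa.
φR_n = 0.75 × 294 × 1800 × 10⁻³ = 396.9 kN.

φR_n ≈ 397 kN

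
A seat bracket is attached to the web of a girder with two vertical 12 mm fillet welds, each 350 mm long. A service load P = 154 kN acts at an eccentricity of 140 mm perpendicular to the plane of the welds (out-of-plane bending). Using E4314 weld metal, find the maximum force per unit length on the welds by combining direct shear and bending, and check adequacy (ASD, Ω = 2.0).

f_max ≈ 572 N/mm; adequate

E43XX → F_EXX = 430 MPa.
L_w = 2 × 350 = 700 mm; section modulus (unit throat) S = 2 × L²/6 = 40830 mm².
Direct shear f_v = P/L_w = 154×10³/700 = 220 N/mm.
Moment M = P × e = 154×10³ × 140 = 21560000 N·mm; bending f_b = M/S = 528 N/mm.
f_max = √(f_v² + f_b²) = √(220² + 528²) = 572 N/mm.
r_n/Ω = (1/2.0) × 0.6 × 430 × (0.707 × 12) = 1094 N/mm → adequate.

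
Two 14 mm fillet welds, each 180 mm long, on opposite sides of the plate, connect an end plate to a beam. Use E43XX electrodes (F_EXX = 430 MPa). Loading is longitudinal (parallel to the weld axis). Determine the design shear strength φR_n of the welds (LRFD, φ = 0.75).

φR_n ≈ 689 kN

Effective throat t_e = 0.707 × 14 = 9.898 mm.
Total length L = 360 mm; A_we = 9.898 × 360 = 3563 mm².
F_nw = 0.6 F_EXX = 0.6 × 430 = 258 MPa.
φR_n = 0.75 × 258 × 3563 × 10⁻³ = 689.5 kN.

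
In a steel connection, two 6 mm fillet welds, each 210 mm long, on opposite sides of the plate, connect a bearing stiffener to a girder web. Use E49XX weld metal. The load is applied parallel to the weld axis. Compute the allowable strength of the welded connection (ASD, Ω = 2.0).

R_n/Ω ≈ 262 kN

E49XX → F_EXX = 490 MPa.
Effective throat t_e = 0.707 × 6 = 4.242 mm.
Total length L = 420 mm; A_we = 4.242 × 420 = 1782 mm².
F_nw = 0.6 F_EXX = 0.6 × 490 = 294 MPa.
R_n = 294 × 1782 × 10⁻³ = 523.8 kN; R_n/Ω = 523.8/2.0 = 261.9 kN.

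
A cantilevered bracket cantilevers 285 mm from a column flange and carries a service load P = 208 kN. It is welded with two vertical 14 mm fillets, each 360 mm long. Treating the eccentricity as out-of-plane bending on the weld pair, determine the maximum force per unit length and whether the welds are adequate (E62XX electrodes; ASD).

E62XX → F_EXX = 620 MPa.
L_w = 2 × 360 = 720 mm; section modulus (unit throat) S = 2 × L²/6 = 43200 mm².
Direct shear f_v = P/L_w = 208×10³/720 = 288.9 N/mm.
Moment M = P × e = 208×10³ × 285 = 59280000 N·mm; bending f_b = M/S = 1372 N/mm.
f_max = √(f_v² + f_b²) = √(288.9² + 1372²) = 1402 N/mm.
r_n/Ω = (1/2.0) × 0.6 × 620 × (0.707 × 14) = 1841 N/mm → adequate.

f_max ≈ 1400 N/mm; adequate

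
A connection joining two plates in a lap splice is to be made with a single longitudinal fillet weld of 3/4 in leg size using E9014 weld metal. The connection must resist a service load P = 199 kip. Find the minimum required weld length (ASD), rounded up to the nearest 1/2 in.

L = 14 in

E90XX → F_EXX = 90 ksi.
Throat t_e = 0.707 × 0.75 = 0.5302 in.
r_n/Ω = (0.6 × 90 × 0.5302) / 2.0 = 14.32 kip/in.
L_req = P / (r_n/Ω) = 199 / 14.32 = 13.9 in total.
Round up → use L = 14 in.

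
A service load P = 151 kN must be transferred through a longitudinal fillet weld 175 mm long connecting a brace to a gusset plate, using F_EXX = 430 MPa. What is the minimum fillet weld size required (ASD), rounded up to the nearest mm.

Total weld length L = 175 mm.
Required throat t_e = P × Ω / (0.6 F_EXX × L) = 151 × 2.0 / (0.6 × 430 × 175 × 10⁻³) = 6.689 mm.
Required leg w = t_e / 0.707 = 9.461 mm → use 10 mm.

w = 10 mm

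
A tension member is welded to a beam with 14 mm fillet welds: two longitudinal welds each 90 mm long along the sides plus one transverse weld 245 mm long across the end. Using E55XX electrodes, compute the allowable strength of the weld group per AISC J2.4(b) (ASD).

E55XX → F_EXX = 550 MPa.
t_e = 0.707 × 14 = 9.898 mm.
R_nwl = 0.6 × 550 × 9.898 × 180 × 10⁻³ = 587.9 kN (longitudinal, 2 welds).
R_nwt = 0.6 × 550 × 9.898 × 245 × 10⁻³ = 800.3 kN (transverse, base value).
(i) R_nwl + R_nwt = 1388 kN; (ii) 0.85 R_nwl + 1.5 R_nwt = 1700 kN.
R_n = max = 1700 kN [governs: (ii)]; R_n/Ω = 850.1 kN.

R_n/Ω ≈ 850 kN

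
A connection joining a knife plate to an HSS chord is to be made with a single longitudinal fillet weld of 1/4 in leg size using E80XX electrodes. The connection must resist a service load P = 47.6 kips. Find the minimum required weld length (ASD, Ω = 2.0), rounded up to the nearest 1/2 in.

L = 11.5 in

E80XX → F_EXX = 80 ksi.
Throat t_e = 0.707 × 0.25 = 0.1767 in.
r_n/Ω = (0.6 × 80 × 0.1767) / 2.0 = 4.242 kip/in.
L_req = P / (r_n/Ω) = 47.6 / 4.242 = 11.22 in total.
Round up → use L = 11.5 in.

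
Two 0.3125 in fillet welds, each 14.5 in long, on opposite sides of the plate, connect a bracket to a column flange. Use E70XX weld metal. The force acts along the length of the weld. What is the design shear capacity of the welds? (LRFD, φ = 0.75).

E70XX → F_EXX = 70 ksi.
Effective throat t_e = 0.707 × 0.3125 = 0.2209 in.
Total length L = 29 in; A_we = 0.2209 × 29 = 6.407 in².
F_nw = 0.6 F_EXX = 0.6 × 70 = 42 ksi.
φR_n = 0.75 × 42 × 6.407 = 201.8 kips.

φR_n ≈ 202 kips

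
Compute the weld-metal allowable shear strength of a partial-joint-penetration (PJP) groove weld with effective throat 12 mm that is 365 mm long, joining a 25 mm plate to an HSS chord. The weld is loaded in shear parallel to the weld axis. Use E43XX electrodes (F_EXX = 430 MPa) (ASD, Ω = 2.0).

Effective throat (given) t_e = 12 mm.
A_we = 12 × 365 = 4380 mm².
F_nw = 0.6 F_EXX = 258 MPa.
R_n/Ω = (258 × 4380) / 2.0 × 10⁻³ = 565 kN.

R_n/Ω ≈ 565 kN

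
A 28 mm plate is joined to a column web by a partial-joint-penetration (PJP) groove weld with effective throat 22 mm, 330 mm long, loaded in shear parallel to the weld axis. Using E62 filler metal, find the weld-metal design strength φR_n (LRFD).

E62XX → F_EXX = 620 MPa.
Effective throat (given) t_e = 22 mm.
A_we = 22 × 330 = 7260 mm².
F_nw = 0.6 F_EXX = 372 MPa.
φR_n = 0.75 × 372 × 7260 × 10⁻³ = 2026 kN.

φR_n ≈ 2030 kN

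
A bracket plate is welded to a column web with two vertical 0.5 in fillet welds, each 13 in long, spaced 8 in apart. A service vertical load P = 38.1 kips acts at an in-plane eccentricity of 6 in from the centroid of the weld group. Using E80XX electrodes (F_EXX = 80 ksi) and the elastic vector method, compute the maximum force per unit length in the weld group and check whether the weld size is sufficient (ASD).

f_max ≈ 3.25 kip/in; adequate

Total weld length L_w = 26 in. Treat welds as unit-width lines.
Polar moment about centroid: J = 2[d³/12 + d(b/2)²] = 2[13³/12 + 13×4²] = 782.2 in³.
Direct shear f_v = P/L_w = 38.1 / 26 = 1.465 kip/in (vertical).
Torsion M = P·e = 38.1 × 6 = 228.6 kip·in.
Critical point at (x, y) = (4, 6.5) from centroid. f_tx = M·y/J = 1.9 kip/in; f_ty = M·x/J = 1.169 kip/in.
Resultant f_max = √[f_tx² + (f_v + f_ty)²] = √[1.9² + (1.465 + 1.169)²] = 3.248 kip/in.
Capacity per unit length: r_n/Ω = (1/2.0) × 0.6 × 80 × (0.707 × 0.5) = 8.484 kip/in.
3.248 ≤ 8.484 → adequate.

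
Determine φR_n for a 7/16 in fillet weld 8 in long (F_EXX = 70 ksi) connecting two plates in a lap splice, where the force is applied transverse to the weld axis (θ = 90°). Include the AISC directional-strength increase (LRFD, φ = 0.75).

φR_n ≈ 117 kips

t_e = 0.707 × 0.4375 = 0.3093 in; A_we = 0.3093 × 8 = 2.474 in².
Directional factor: 1.0 + 0.5 sin^1.5(90°) = 1.5.
F_nw = 0.6 × 70 × 1.5 = 63 ksi.
φR_n = 0.75 × 63 × 2.474 = 116.9 kips.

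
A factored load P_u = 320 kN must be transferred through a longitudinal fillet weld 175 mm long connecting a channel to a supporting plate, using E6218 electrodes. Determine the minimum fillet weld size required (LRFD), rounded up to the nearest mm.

E62XX → F_EXX = 620 MPa.
Total weld length L = 175 mm.
Required throat t_e = P_u / (φ × 0.6 F_EXX × L) = 320 / (0.75 × 0.6 × 620 × 175 × 10⁻³) = 6.554 mm.
Required leg w = t_e / 0.707 = 9.27 mm → use 10 mm.

w = 10 mm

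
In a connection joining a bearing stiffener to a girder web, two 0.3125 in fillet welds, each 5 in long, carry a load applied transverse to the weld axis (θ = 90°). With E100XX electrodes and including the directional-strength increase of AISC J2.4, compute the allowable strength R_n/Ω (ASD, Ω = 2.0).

E100XX → F_EXX = 100 ksi.
t_e = 0.707 × 0.3125 = 0.2209 in; A_we = 0.2209 × 10 = 2.209 in².
Directional factor: 1.0 + 0.5 sin^1.5(90°) = 1.5.
F_nw = 0.6 × 100 × 1.5 = 90 ksi.
R_n/Ω = (90 × 2.209) / 2.0 = 99.42 kips.

R_n/Ω ≈ 99.4 kips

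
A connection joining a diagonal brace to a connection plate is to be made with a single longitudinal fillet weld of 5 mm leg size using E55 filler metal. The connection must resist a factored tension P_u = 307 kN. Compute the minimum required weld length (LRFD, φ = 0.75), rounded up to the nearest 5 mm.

L = 355 mm

E55XX → F_EXX = 550 MPa.
Throat t_e = 0.707 × 5 = 3.535 mm.
φr_n = 0.75 × 0.6 × 550 × 3.535 × 10⁻³ = 0.8749 kN/mm.
L_req = P_u / φr_n = 307 / 0.8749 = 350.9 mm total.
Round up → use L = 355 mm.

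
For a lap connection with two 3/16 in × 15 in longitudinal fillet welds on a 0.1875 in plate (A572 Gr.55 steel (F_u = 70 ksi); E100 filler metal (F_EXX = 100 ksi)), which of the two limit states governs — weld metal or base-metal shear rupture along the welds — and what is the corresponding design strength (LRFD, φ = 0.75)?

t_e = 0.707 × 0.1875 = 0.1326 in; L = 30 in.
Weld metal: φR_n = 0.75 × 0.6 × 100 × 0.1326 × 30 = 179 kips.
Base metal (shear rupture): φR_n = 0.75 × 0.6 × 70 × 0.1875 × 30 = 177.2 kips.
Governing: base-metal shear rupture.

φR_n ≈ 177 kips (base-metal shear rupture governs)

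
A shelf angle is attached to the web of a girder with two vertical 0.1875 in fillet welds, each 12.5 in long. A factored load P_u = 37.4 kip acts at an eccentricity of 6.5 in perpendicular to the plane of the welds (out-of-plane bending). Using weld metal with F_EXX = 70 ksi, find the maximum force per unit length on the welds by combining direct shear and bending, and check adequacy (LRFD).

L_w = 2 × 12.5 = 25 in; section modulus (unit throat) S = 2 × L²/6 = 52.08 in².
Direct shear f_v = P/L_w = 37.4/25 = 1.496 kip/in.
Moment M = P × e = 37.4 × 6.5 = 243.1 kip·in; bending f_b = M/S = 4.668 kip/in.
f_max = √(f_v² + f_b²) = √(1.496² + 4.668²) = 4.901 kip/in.
φr_n = 0.75 × 0.6 × 70 × (0.707 × 0.1875) = 4.176 kip/in → NOT adequate.

f_max ≈ 4.9 kip/in; NOT adequate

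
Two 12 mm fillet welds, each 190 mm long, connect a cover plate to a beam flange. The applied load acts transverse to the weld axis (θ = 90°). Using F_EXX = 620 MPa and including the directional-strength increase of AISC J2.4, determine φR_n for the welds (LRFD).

φR_n ≈ 1350 kN

t_e = 0.707 × 12 = 8.484 mm; A_we = 8.484 × 380 = 3224 mm².
Directional factor: 1.0 + 0.5 sin^1.5(90°) = 1.5.
F_nw = 0.6 × 620 × 1.5 = 558 MPa.
φR_n = 0.75 × 558 × 3224 × 10⁻³ = 1349 kN.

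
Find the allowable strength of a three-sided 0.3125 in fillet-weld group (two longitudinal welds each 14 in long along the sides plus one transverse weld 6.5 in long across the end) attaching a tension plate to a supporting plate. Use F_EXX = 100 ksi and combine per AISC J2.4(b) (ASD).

t_e = 0.707 × 0.3125 = 0.2209 in.
R_nwl = 0.6 × 100 × 0.2209 × 28 = 371.2 kip (longitudinal, 2 welds).
R_nwt = 0.6 × 100 × 0.2209 × 6.5 = 86.17 kip (transverse, base value).
(i) R_nwl + R_nwt = 457.3 kip; (ii) 0.85 R_nwl + 1.5 R_nwt = 444.7 kip.
R_n = max = 457.3 kip [governs: (i)]; R_n/Ω = 228.7 kip.

R_n/Ω ≈ 229 kip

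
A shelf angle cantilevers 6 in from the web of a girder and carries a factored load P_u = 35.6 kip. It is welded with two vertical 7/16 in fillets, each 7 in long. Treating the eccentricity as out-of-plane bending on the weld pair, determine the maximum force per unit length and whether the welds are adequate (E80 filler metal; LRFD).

E80XX → F_EXX = 80 ksi.
L_w = 2 × 7 = 14 in; section modulus (unit throat) S = 2 × L²/6 = 16.33 in².
Direct shear f_v = P/L_w = 35.6/14 = 2.543 kip/in.
Moment M = P × e = 35.6 × 6 = 213.6 kip·in; bending f_b = M/S = 13.08 kip/in.
f_max = √(f_v² + f_b²) = √(2.543² + 13.08²) = 13.32 kip/in.
φr_n = 0.75 × 0.6 × 80 × (0.707 × 0.4375) = 11.14 kip/in → NOT adequate.

f_max ≈ 13.3 kip/in; NOT adequate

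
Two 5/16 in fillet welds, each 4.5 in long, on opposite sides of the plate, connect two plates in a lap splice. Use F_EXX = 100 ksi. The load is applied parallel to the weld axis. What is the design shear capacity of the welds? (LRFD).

Effective throat t_e = 0.707 × 0.3125 = 0.2209 in.
Total length L = 9 in; A_we = 0.2209 × 9 = 1.988 in².
F_nw = 0.6 F_EXX = 0.6 × 100 = 60 ksi.
φR_n = 0.75 × 60 × 1.988 = 89.48 kips.

φR_n ≈ 89.5 kips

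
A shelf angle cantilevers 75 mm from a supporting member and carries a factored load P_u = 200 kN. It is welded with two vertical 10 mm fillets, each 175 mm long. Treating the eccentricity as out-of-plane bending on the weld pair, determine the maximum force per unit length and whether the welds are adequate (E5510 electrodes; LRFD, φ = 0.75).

f_max ≈ 1580 N/mm; adequate

E55XX → F_EXX = 550 MPa.
L_w = 2 × 175 = 350 mm; section modulus (unit throat) S = 2 × L²/6 = 10210 mm².
Direct shear f_v = P/L_w = 200×10³/350 = 571.4 N/mm.
Moment M = P × e = 200×10³ × 75 = 15000000 N·mm; bending f_b = M/S = 1469 N/mm.
f_max = √(f_v² + f_b²) = √(571.4² + 1469²) = 1577 N/mm.
φr_n = 0.75 × 0.6 × 550 × (0.707 × 10) = 1750 N/mm → adequate.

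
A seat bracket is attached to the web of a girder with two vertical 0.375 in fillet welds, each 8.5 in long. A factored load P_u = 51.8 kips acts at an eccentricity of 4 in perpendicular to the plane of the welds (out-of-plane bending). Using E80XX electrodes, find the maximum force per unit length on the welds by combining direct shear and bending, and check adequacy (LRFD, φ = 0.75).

f_max ≈ 9.13 kip/in; adequate

E80XX → F_EXX = 80 ksi.
L_w = 2 × 8.5 = 17 in; section modulus (unit throat) S = 2 × L²/6 = 24.08 in².
Direct shear f_v = P/L_w = 51.8/17 = 3.047 kip/in.
Moment M = P × e = 51.8 × 4 = 207.2 kip·in; bending f_b = M/S = 8.603 kip/in.
f_max = √(f_v² + f_b²) = √(3.047² + 8.603²) = 9.127 kip/in.
φr_n = 0.75 × 0.6 × 80 × (0.707 × 0.375) = 9.544 kip/in → adequate.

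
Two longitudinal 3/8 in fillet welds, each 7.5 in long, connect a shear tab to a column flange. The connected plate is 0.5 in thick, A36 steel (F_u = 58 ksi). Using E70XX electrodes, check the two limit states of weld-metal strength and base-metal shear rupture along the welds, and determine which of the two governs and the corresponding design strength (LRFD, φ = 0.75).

E70XX → F_EXX = 70 ksi.
t_e = 0.707 × 0.375 = 0.2651 in; L = 15 in.
Weld metal: φR_n = 0.75 × 0.6 × 70 × 0.2651 × 15 = 125.3 kip.
Base metal (shear rupture): φR_n = 0.75 × 0.6 × 58 × 0.5 × 15 = 195.8 kip.
Governing: weld metal.

φR_n ≈ 125 kip (weld metal governs)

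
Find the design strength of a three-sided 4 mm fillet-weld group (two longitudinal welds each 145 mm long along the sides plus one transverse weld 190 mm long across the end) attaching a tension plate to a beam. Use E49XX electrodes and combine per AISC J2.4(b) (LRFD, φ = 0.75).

φR_n ≈ 331 kN

E49XX → F_EXX = 490 MPa.
t_e = 0.707 × 4 = 2.828 mm.
R_nwl = 0.6 × 490 × 2.828 × 290 × 10⁻³ = 241.1 kN (longitudinal, 2 welds).
R_nwt = 0.6 × 490 × 2.828 × 190 × 10⁻³ = 158 kN (transverse, base value).
(i) R_nwl + R_nwt = 399.1 kN; (ii) 0.85 R_nwl + 1.5 R_nwt = 441.9 kN.
R_n = max = 441.9 kN [governs: (ii)]; φR_n = 331.4 kN.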